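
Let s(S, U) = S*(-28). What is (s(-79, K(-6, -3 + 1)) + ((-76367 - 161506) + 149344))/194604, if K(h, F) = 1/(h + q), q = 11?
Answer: -86317/194604 ≈ -0.44355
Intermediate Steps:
K(h, F) = 1/(11 + h) (K(h, F) = 1/(h + 11) = 1/(11 + h))
s(S, U) = -28*S
(s(-79, K(-6, -3 + 1)) + ((-76367 - 161506) + 149344))/194604 = (-28*(-79) + ((-76367 - 161506) + 149344))/194604 = (2212 + (-237873 + 149344))*(1/194604) = (2212 - 88529)*(1/194604) = -86317*1/194604 = -86317/194604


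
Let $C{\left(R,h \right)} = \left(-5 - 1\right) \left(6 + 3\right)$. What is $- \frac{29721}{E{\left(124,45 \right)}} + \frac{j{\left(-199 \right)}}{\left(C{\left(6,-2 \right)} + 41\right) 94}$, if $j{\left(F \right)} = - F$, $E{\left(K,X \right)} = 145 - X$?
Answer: $- \frac{18169481}{61100} \approx -297.37$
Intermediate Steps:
$C{\left(R,h \right)} = -54$ ($C{\left(R,h \right)} = \left(-6\right) 9 = -54$)
$- \frac{29721}{E{\left(124,45 \right)}} + \frac{j{\left(-199 \right)}}{\left(C{\left(6,-2 \right)} + 41\right) 94} = - \frac{29721}{145 - 45} + \frac{\left(-1\right) \left(-199\right)}{\left(-54 + 41\right) 94} = - \frac{29721}{145 - 45} + \frac{199}{\left(-13\right) 94} = - \frac{29721}{100} + \frac{199}{-1222} = \left(-29721\right) \frac{1}{100} + 199 \left(- \frac{1}{1222}\right) = - \frac{29721}{100} - \frac{199}{1222} = - \frac{18169481}{61100}$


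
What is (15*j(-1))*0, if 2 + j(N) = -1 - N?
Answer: 0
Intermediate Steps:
j(N) = -3 - N (j(N) = -2 + (-1 - N) = -3 - N)
(15*j(-1))*0 = (15*(-3 - 1*(-1)))*0 = (15*(-3 + 1))*0 = (15*(-2))*0 = -30*0 = 0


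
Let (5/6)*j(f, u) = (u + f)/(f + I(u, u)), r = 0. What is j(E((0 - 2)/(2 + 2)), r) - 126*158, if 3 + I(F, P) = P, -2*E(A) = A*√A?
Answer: -28767054/1445 - 72*I*√2/1445 ≈ -19908.0 - 0.070466*I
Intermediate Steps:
E(A) = -A^(3/2)/2 (E(A) = -A*√A/2 = -A^(3/2)/2)
I(F, P) = -3 + P
j(f, u) = 6*(f + u)/(5*(-3 + f + u)) (j(f, u) = 6*((u + f)/(f + (-3 + u)))/5 = 6*((f + u)/(-3 + f + u))/5 = 6*(f + u)/(5*(-3 + f + u)))
j(E((0 - 2)/(2 + 2)), r) - 126*158 = 6*(-(0 - 2)^(3/2)/(2 + 2)^(3/2)/2 + 0)/(5*(-3 - (0 - 2)^(3/2)/(2 + 2)^(3/2)/2 + 0)) - 126*158 = 6*(-(-I*√2/4)/2 + 0)/(5*(-3 - (-I*√2/4)/2 + 0)) - 19908 = 6*(-(-1)*I*√2/8 + 0)/(5*(-3 - (-1)*I*√2/8 + 0)) - 19908 = 6*(I*√2/8 + 0)/(5*(-3 + I*√2/8 + 0)) - 19908 = 6*(I*√2/8)/(5*(-3 + I*√2/8)) - 19908 = 3*I*√2/(20*(-3 + I*√2/8)) - 19908 = -19908 + 3*I*√2/(20*(-3 + I*√2/8))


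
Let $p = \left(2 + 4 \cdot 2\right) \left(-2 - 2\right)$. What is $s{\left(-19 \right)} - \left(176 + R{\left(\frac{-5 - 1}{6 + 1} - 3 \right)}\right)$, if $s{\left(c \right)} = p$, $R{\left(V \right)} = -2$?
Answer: $-214$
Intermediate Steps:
$p = -40$ ($p = \left(2 + 8\right) \left(-4\right) = 10 \left(-4\right) = -40$)
$s{\left(c \right)} = -40$
$s{\left(-19 \right)} - \left(176 + R{\left(\frac{-5 - 1}{6 + 1} - 3 \right)}\right) = -40 - \left(176 - 2\right) = -40 - 174 = -214$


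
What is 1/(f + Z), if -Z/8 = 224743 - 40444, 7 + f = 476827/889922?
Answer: -889922/1312099630051 ≈ -6.7824e-7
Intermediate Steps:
f = -5752627/889922 (f = -7 + 476827/889922 = -5752627/889922 ≈ -6.4642)
Z = -1474392 (Z = -8*(224743 - 40444) = -8*184299 = -1474392)
1/(f + Z) = 1/(-5752627/889922 - 1474392) = 1/(-1312099630051/889922) = -889922/1312099630051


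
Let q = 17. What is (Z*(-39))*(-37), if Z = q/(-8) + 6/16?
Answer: -10101/4 ≈ -2525.3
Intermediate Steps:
Z = -7/4 (Z = 17/(-8) + 6/16 = 17*(-⅛) + 6*(1/16) = -17/8 + 3/8 = -7/4 ≈ -1.7500)
(Z*(-39))*(-37) = -7/4*(-39)*(-37) = (273/4)*(-37) = -10101/4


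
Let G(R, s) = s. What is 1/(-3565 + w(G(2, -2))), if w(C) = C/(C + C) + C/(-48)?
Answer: -24/85547 ≈ -0.00028055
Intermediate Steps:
w(C) = ½ - C/48 (w(C) = C/((2*C)) + C*(-1/48) = C*(1/(2*C)) - C/48 = ½ - C/48)
1/(-3565 + w(G(2, -2))) = 1/(-3565 + (½ - 1/48*(-2))) = 1/(-3565 + (½ + 1/24)) = 1/(-3565 + 13/24) = 1/(-85547/24) = -24/85547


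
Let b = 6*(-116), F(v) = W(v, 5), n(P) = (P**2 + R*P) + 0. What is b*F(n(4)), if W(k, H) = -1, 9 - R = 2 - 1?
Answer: 696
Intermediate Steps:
R = 8 (R = 9 - (2 - 1) = 9 - 1*1 = 9 - 1 = 8)
n(P) = P**2 + 8*P (n(P) = (P**2 + 8*P) + 0 = P**2 + 8*P)
F(v) = -1
b = -696
b*F(n(4)) = -696*(-1) = 696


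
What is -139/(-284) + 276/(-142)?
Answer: -413/284 ≈ -1.4542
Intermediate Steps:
-139/(-284) + 276/(-142) = -139*(-1/284) + 276*(-1/142) = 139/284 - 138/71 = -413/284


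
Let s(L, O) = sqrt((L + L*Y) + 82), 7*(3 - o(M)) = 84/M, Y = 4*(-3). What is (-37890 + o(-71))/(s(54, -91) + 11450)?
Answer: -5133349875/1551385642 + 3586620*I*sqrt(2)/775692821 ≈ -3.3089 + 0.006539*I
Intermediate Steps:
Y = -12
o(M) = 3 - 12/M
s(L, O) = sqrt(82 - 11*L) (s(L, O) = sqrt((L + L*(-12)) + 82) = sqrt((L - 12*L) + 82) = sqrt(-11*L + 82) = sqrt(82 - 11*L))
(-37890 + o(-71))/(s(54, -91) + 11450) = (-37890 + (3 - 12/(-71)))/(sqrt(82 - 11*54) + 11450) = (-37890 + (3 - 12*(-1/71)))/(sqrt(82 - 594) + 11450) = (-37890 + (3 + 12/71))/(sqrt(-512) + 11450) = (-37890 + 225/71)/(16*I*sqrt(2) + 11450) = -2689965/(71*(11450 + 16*I*sqrt(2)))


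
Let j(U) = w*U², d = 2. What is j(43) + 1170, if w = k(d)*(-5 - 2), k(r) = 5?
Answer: -63545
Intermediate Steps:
w = -35 (w = 5*(-5 - 2) = 5*(-7) = -35)
j(U) = -35*U²
j(43) + 1170 = -35*43² + 1170 = -35*1849 + 1170 = -64715 + 1170 = -63545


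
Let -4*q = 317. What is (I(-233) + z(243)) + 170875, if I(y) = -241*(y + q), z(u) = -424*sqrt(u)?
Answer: 984509/4 - 3816*sqrt(3) ≈ 2.3952e+5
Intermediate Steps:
q = -317/4 (q = -1/4*317 = -317/4 ≈ -79.250)
I(y) = 76397/4 - 241*y (I(y) = -241*(y - 317/4) = -241*(-317/4 + y) = 76397/4 - 241*y)
(I(-233) + z(243)) + 170875 = ((76397/4 - 241*(-233)) - 3816*sqrt(3)) + 170875 = ((76397/4 + 56153) - 3816*sqrt(3)) + 170875 = (301009/4 - 3816*sqrt(3)) + 170875 = 984509/4 - 3816*sqrt(3)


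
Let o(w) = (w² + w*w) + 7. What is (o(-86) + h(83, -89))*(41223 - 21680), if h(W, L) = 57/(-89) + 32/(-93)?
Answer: 2393688669482/8277 ≈ 2.8920e+8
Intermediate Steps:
o(w) = 7 + 2*w² (o(w) = (w² + w²) + 7 = 2*w² + 7 = 7 + 2*w²)
h(W, L) = -8149/8277 (h(W, L) = 57*(-1/89) + 32*(-1/93) = -57/89 - 32/93 = -8149/8277)
(o(-86) + h(83, -89))*(41223 - 21680) = ((7 + 2*(-86)²) - 8149/8277)*(41223 - 21680) = ((7 + 2*7396) - 8149/8277)*19543 = ((7 + 14792) - 8149/8277)*19543 = (14799 - 8149/8277)*19543 = (122483174/8277)*19543 = 2393688669482/8277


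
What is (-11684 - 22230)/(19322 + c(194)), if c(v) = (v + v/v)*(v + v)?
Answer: -16957/47491 ≈ -0.35706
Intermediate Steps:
c(v) = 2*v*(1 + v) (c(v) = (v + 1)*(2*v) = (1 + v)*(2*v) = 2*v*(1 + v))
(-11684 - 22230)/(19322 + c(194)) = (-11684 - 22230)/(19322 + 2*194*(1 + 194)) = -33914/(19322 + 2*194*195) = -33914/(19322 + 75660) = -33914/94982 = -33914*1/94982 = -16957/47491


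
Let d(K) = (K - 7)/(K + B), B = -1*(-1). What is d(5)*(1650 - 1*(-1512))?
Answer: -1054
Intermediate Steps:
B = 1
d(K) = (-7 + K)/(1 + K) (d(K) = (K - 7)/(K + 1) = (-7 + K)/(1 + K))
d(5)*(1650 - 1*(-1512)) = ((-7 + 5)/(1 + 5))*(1650 - 1*(-1512)) = (-2/6)*(1650 + 1512) = ((1/6)*(-2))*3162 = -1/3*3162 = -1054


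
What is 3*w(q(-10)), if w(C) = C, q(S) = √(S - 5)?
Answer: 3*I*√15 ≈ 11.619*I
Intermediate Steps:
q(S) = √(-5 + S)
3*w(q(-10)) = 3*√(-5 - 10) = 3*√(-15) = 3*(I*√15) = 3*I*√15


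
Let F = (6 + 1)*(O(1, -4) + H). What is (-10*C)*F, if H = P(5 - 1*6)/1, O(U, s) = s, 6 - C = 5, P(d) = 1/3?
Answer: 770/3 ≈ 256.67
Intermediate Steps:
P(d) = ⅓
C = 1 (C = 6 - 1*5 = 6 - 5 = 1)
H = ⅓ (H = (⅓)/1 = (⅓)*1 = ⅓ ≈ 0.33333)
F = -77/3 (F = (6 + 1)*(-4 + ⅓) = 7*(-11/3) = -77/3 ≈ -25.667)
(-10*C)*F = -10*1*(-77/3) = -10*(-77/3) = 770/3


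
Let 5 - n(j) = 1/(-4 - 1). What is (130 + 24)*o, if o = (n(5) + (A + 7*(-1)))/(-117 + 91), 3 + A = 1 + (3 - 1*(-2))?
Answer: -462/65 ≈ -7.1077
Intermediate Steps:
n(j) = 26/5 (n(j) = 5 - 1/(-4 - 1) = 5 - 1/(-5) = 5 - 1*(-1/5) = 5 + 1/5 = 26/5)
A = 3 (A = -3 + (1 + (3 - 1*(-2))) = -3 + (1 + (3 + 2)) = -3 + (1 + 5) = -3 + 6 = 3)
o = -3/65 (o = (26/5 + (3 + 7*(-1)))/(-117 + 91) = (26/5 + (3 - 7))/(-26) = (26/5 - 4)*(-1/26) = (6/5)*(-1/26) = -3/65 ≈ -0.046154)
(130 + 24)*o = (130 + 24)*(-3/65) = 154*(-3/65) = -462/65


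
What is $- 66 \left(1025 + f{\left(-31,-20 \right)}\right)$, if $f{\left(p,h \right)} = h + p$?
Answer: $-64284$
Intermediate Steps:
$- 66 \left(1025 + f{\left(-31,-20 \right)}\right) = - 66 \left(1025 - 51\right) = \left(-66\right) 974 = -64284$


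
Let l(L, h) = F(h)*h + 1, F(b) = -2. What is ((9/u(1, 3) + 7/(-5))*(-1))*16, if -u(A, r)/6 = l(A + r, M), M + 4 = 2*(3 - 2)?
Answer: 136/5 ≈ 27.200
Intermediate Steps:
M = -2 (M = -4 + 2*(3 - 2) = -4 + 2*1 = -4 + 2 = -2)
l(L, h) = 1 - 2*h (l(L, h) = -2*h + 1 = 1 - 2*h)
u(A, r) = -30 (u(A, r) = -6*(1 - 2*(-2)) = -6*(1 + 4) = -6*5 = -30)
((9/u(1, 3) + 7/(-5))*(-1))*16 = ((9/(-30) + 7/(-5))*(-1))*16 = ((9*(-1/30) + 7*(-⅕))*(-1))*16 = ((-3/10 - 7/5)*(-1))*16 = -17/10*(-1)*16 = (17/10)*16 = 136/5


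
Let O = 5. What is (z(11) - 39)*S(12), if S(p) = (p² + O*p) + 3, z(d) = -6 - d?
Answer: -11592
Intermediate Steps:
S(p) = 3 + p² + 5*p (S(p) = (p² + 5*p) + 3 = 3 + p² + 5*p)
(z(11) - 39)*S(12) = ((-6 - 1*11) - 39)*(3 + 12² + 5*12) = ((-6 - 11) - 39)*(3 + 144 + 60) = (-17 - 39)*207 = -56*207 = -11592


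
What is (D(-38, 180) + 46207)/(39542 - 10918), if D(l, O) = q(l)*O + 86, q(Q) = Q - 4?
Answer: 38733/28624 ≈ 1.3532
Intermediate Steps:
q(Q) = -4 + Q
D(l, O) = 86 + O*(-4 + l) (D(l, O) = (-4 + l)*O + 86 = O*(-4 + l) + 86 = 86 + O*(-4 + l))
(D(-38, 180) + 46207)/(39542 - 10918) = ((86 + 180*(-4 - 38)) + 46207)/(39542 - 10918) = ((86 + 180*(-42)) + 46207)/28624 = ((86 - 7560) + 46207)*(1/28624) = (-7474 + 46207)*(1/28624) = 38733*(1/28624) = 38733/28624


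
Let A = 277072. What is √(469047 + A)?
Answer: √746119 ≈ 863.78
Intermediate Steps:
√(469047 + A) = √(469047 + 277072) = √746119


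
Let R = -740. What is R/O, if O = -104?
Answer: 185/26 ≈ 7.1154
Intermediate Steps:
R/O = -740/(-104) = -1/104*(-740) = 185/26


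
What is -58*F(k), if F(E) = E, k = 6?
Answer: -348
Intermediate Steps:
-58*F(k) = -58*6 = -348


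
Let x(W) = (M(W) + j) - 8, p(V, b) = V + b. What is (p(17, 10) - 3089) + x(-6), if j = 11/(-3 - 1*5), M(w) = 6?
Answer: -24523/8 ≈ -3065.4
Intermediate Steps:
j = -11/8 (j = 11/(-3 - 5) = 11/(-8) = 11*(-⅛) = -11/8 ≈ -1.3750)
x(W) = -27/8 (x(W) = (6 - 11/8) - 8 = 37/8 - 8 = -27/8)
(p(17, 10) - 3089) + x(-6) = ((17 + 10) - 3089) - 27/8 = (27 - 3089) - 27/8 = -3062 - 27/8 = -24523/8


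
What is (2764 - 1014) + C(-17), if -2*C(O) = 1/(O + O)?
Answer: 119001/68 ≈ 1750.0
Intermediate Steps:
C(O) = -1/(4*O) (C(O) = -1/(2*(O + O)) = -1/(2*O)/2 = -1/(4*O))
(2764 - 1014) + C(-17) = (2764 - 1014) - ¼/(-17) = 1750 - ¼*(-1/17) = 1750 + 1/68 = 119001/68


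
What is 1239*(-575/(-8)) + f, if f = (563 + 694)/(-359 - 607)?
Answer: 114698749/1288 ≈ 89052.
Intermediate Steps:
f = -419/322 (f = 1257/(-966) = 1257*(-1/966) = -419/322 ≈ -1.3012)
1239*(-575/(-8)) + f = 1239*(-575/(-8)) - 419/322 = 1239*(-575*(-⅛)) - 419/322 = 1239*(575/8) - 419/322 = 712425/8 - 419/322 = 114698749/1288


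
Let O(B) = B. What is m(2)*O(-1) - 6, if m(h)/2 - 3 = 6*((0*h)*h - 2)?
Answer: 12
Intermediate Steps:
m(h) = -18 (m(h) = 6 + 2*(6*((0*h)*h - 2)) = 6 + 2*(6*(0*h - 2)) = 6 + 2*(6*(0 - 2)) = 6 + 2*(6*(-2)) = 6 + 2*(-12) = 6 - 24 = -18)
m(2)*O(-1) - 6 = -18*(-1) - 6 = 18 - 6 = 12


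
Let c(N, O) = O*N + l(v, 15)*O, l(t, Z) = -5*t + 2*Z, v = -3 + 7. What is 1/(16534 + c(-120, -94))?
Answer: 1/26874 ≈ 3.7211e-5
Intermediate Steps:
v = 4
c(N, O) = 10*O + N*O (c(N, O) = O*N + (-5*4 + 2*15)*O = N*O + (-20 + 30)*O = N*O + 10*O = 10*O + N*O)
1/(16534 + c(-120, -94)) = 1/(16534 - 94*(10 - 120)) = 1/(16534 - 94*(-110)) = 1/(16534 + 10340) = 1/26874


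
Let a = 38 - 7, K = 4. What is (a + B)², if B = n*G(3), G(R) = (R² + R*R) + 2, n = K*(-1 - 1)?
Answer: 16641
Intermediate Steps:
a = 31
n = -8 (n = 4*(-1 - 1) = 4*(-2) = -8)
G(R) = 2 + 2*R² (G(R) = (R² + R²) + 2 = 2*R² + 2 = 2 + 2*R²)
B = -160 (B = -8*(2 + 2*3²) = -8*(2 + 2*9) = -8*(2 + 18) = -8*20 = -160)
(a + B)² = (31 - 160)² = (-129)² = 16641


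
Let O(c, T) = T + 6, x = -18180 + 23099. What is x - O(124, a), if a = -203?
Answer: 5116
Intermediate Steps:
x = 4919
O(c, T) = 6 + T
x - O(124, a) = 4919 - (6 - 203) = 4919 - 1*(-197) = 4919 + 197 = 5116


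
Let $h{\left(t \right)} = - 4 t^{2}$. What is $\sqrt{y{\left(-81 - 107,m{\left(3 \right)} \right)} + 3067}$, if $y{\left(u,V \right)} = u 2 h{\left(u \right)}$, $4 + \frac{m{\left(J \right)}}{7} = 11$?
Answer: $7 \sqrt{1084907} \approx 7291.1$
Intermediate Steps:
$m{\left(J \right)} = 49$ ($m{\left(J \right)} = -28 + 7 \cdot 11 = -28 + 77 = 49$)
$y{\left(u,V \right)} = - 8 u^{3}$ ($y{\left(u,V \right)} = u 2 \left(- 4 u^{2}\right) = 2 u \left(- 4 u^{2}\right) = - 8 u^{3}$)
$\sqrt{y{\left(-81 - 107,m{\left(3 \right)} \right)} + 3067} = \sqrt{- 8 \left(-81 - 107\right)^{3} + 3067} = \sqrt{- 8 \left(-188\right)^{3} + 3067} = \sqrt{\left(-8\right) \left(-6644672\right) + 3067} = \sqrt{53157376 + 3067} = \sqrt{53160443} = 7 \sqrt{1084907}$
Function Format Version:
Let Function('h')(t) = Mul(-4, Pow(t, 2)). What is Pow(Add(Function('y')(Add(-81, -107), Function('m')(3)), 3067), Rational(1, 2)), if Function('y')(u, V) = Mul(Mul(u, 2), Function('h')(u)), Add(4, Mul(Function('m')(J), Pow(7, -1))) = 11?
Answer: Mul(7, Pow(1084907, Rational(1, 2))) ≈ 7291.1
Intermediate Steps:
Function('m')(J) = 49 (Function('m')(J) = Add(-28, Mul(7, 11)) = Add(-28, 77) = 49)
Function('y')(u, V) = Mul(-8, Pow(u, 3)) (Function('y')(u, V) = Mul(Mul(u, 2), Mul(-4, Pow(u, 2))) = Mul(Mul(2, u), Mul(-4, Pow(u, 2))) = Mul(-8, Pow(u, 3)))
Pow(Add(Function('y')(Add(-81, -107), Function('m')(3)), 3067), Rational(1, 2)) = Pow(Add(Mul(-8, Pow(Add(-81, -107), 3)), 3067), Rational(1, 2)) = Pow(Add(Mul(-8, Pow(-188, 3)), 3067), Rational(1, 2)) = Pow(Add(Mul(-8, -6644672), 3067), Rational(1, 2)) = Pow(Add(53157376, 3067), Rational(1, 2)) = Pow(53160443, Rational(1, 2)) = Mul(7, Pow(1084907, Rational(1, 2)))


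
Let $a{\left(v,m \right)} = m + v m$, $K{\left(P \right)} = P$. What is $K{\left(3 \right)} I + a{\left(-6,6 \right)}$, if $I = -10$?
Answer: $-60$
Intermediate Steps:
$a{\left(v,m \right)} = m + m v$
$K{\left(3 \right)} I + a{\left(-6,6 \right)} = 3 \left(-10\right) + 6 \left(1 - 6\right) = -30 + 6 \left(-5\right) = -30 - 30 = -60$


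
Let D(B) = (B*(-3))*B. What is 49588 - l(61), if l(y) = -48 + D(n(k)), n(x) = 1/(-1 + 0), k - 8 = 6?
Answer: 49639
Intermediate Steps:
k = 14 (k = 8 + 6 = 14)
n(x) = -1 (n(x) = 1/(-1) = -1)
D(B) = -3*B**2 (D(B) = (-3*B)*B = -3*B**2)
l(y) = -51 (l(y) = -48 - 3*(-1)**2 = -48 - 3*1 = -48 - 3 = -51)
49588 - l(61) = 49588 - 1*(-51) = 49588 + 51 = 49639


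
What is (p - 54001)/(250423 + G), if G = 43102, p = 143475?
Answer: 89474/293525 ≈ 0.30483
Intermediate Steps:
(p - 54001)/(250423 + G) = (143475 - 54001)/(250423 + 43102) = 89474/293525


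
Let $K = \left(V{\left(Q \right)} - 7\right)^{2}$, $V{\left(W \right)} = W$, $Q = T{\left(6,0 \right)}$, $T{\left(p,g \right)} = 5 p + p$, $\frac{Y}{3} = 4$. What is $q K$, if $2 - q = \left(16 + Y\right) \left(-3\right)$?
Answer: $72326$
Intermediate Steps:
$Y = 12$ ($Y = 3 \cdot 4 = 12$)
$q = 86$ ($q = 2 - \left(16 + 12\right) \left(-3\right) = 2 - 28 \left(-3\right) = 2 - -84 = 2 + 84 = 86$)
$T{\left(p,g \right)} = 6 p$
$Q = 36$ ($Q = 6 \cdot 6 = 36$)
$K = 841$ ($K = \left(36 - 7\right)^{2} = 29^{2} = 841$)
$q K = 86 \cdot 841 = 72326$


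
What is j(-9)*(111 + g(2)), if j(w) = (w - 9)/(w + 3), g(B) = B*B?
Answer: 345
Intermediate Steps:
g(B) = B²
j(w) = (-9 + w)/(3 + w)
j(-9)*(111 + g(2)) = ((-9 - 9)/(3 - 9))*(111 + 2²) = (-18/(-6))*(111 + 4) = -⅙*(-18)*115 = 3*115 = 345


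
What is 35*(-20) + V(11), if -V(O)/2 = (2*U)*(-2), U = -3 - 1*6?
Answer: -772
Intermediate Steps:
U = -9 (U = -3 - 6 = -9)
V(O) = -72 (V(O) = -2*2*(-9)*(-2) = -(-36)*(-2) = -2*36 = -72)
35*(-20) + V(11) = 35*(-20) - 72 = -700 - 72 = -772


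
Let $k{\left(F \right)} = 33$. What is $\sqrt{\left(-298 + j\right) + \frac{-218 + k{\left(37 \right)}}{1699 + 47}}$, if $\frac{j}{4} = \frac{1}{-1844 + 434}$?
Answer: $\frac{i \sqrt{5576432896210}}{136770} \approx 17.266 i$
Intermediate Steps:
$j = - \frac{2}{705}$ ($j = \frac{4}{-1844 + 434} = \frac{4}{-1410} = 4 \left(- \frac{1}{1410}\right) = - \frac{2}{705} \approx -0.0028369$)
$\sqrt{\left(-298 + j\right) + \frac{-218 + k{\left(37 \right)}}{1699 + 47}} = \sqrt{\left(-298 - \frac{2}{705}\right) + \frac{-218 + 33}{1699 + 47}} = \sqrt{- \frac{210092}{705} - \frac{185}{1746}} = \sqrt{- \frac{122317019}{410310}} = \frac{i \sqrt{5576432896210}}{136770}$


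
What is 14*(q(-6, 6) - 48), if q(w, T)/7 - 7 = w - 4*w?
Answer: 1778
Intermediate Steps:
q(w, T) = 49 - 21*w (q(w, T) = 49 + 7*(w - 4*w) = 49 + 7*(-3*w) = 49 - 21*w)
14*(q(-6, 6) - 48) = 14*((49 - 21*(-6)) - 48) = 14*((49 + 126) - 48) = 14*(175 - 48) = 14*127 = 1778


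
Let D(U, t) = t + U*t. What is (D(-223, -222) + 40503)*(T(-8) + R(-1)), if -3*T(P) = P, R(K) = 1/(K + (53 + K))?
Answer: 4100273/17 ≈ 2.4119e+5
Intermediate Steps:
R(K) = 1/(53 + 2*K)
T(P) = -P/3
(D(-223, -222) + 40503)*(T(-8) + R(-1)) = (-222*(1 - 223) + 40503)*(-1/3*(-8) + 1/(53 + 2*(-1))) = (-222*(-222) + 40503)*(8/3 + 1/(53 - 2)) = (49284 + 40503)*(8/3 + 1/51) = 89787*(8/3 + 1/51) = 89787*(137/51) = 4100273/17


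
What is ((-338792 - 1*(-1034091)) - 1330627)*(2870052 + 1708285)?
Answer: -2908745689536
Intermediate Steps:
((-338792 - 1*(-1034091)) - 1330627)*(2870052 + 1708285) = ((-338792 + 1034091) - 1330627)*4578337 = (695299 - 1330627)*4578337 = -635328*4578337 = -2908745689536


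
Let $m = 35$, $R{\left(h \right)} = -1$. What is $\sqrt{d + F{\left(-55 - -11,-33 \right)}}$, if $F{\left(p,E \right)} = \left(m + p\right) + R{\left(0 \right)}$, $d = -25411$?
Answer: $i \sqrt{25421} \approx 159.44 i$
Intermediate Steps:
$F{\left(p,E \right)} = 34 + p$ ($F{\left(p,E \right)} = \left(35 + p\right) - 1 = 34 + p$)
$\sqrt{d + F{\left(-55 - -11,-33 \right)}} = \sqrt{-25411 + \left(34 - 44\right)} = \sqrt{-25411 - 10} = \sqrt{-25421} = i \sqrt{25421}$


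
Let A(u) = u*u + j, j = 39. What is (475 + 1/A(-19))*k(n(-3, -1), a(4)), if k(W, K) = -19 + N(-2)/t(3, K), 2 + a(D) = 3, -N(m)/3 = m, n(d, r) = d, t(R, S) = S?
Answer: -2470013/400 ≈ -6175.0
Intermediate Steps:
A(u) = 39 + u² (A(u) = u*u + 39 = u² + 39 = 39 + u²)
N(m) = -3*m
a(D) = 1 (a(D) = -2 + 3 = 1)
k(W, K) = -19 + 6/K (k(W, K) = -19 + (-3*(-2))/K = -19 + 6/K)
(475 + 1/A(-19))*k(n(-3, -1), a(4)) = (475 + 1/(39 + (-19)²))*(-19 + 6/1) = (475 + 1/(39 + 361))*(-19 + 6*1) = (475 + 1/400)*(-19 + 6) = (475 + 1/400)*(-13) = (190001/400)*(-13) = -2470013/400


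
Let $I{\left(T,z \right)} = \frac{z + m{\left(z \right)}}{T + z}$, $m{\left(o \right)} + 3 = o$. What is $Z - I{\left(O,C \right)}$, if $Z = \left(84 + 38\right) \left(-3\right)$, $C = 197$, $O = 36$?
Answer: $- \frac{85669}{233} \approx -367.68$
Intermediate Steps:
$m{\left(o \right)} = -3 + o$
$I{\left(T,z \right)} = \frac{-3 + 2 z}{T + z}$ ($I{\left(T,z \right)} = \frac{z + \left(-3 + z\right)}{T + z} = \frac{-3 + 2 z}{T + z}$)
$Z = -366$ ($Z = 122 \left(-3\right) = -366$)
$Z - I{\left(O,C \right)} = -366 - \frac{-3 + 2 \cdot 197}{36 + 197} = -366 - \frac{-3 + 394}{233} = -366 - \frac{1}{233} \cdot 391 = -366 - \frac{391}{233} = - \frac{85669}{233}$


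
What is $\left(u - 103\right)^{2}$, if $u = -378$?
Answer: $231361$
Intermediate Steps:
$\left(u - 103\right)^{2} = \left(-378 - 103\right)^{2} = \left(-481\right)^{2} = 231361$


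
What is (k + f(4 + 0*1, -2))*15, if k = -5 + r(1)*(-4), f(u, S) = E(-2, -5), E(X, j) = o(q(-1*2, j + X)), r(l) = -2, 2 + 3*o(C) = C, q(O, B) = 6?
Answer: 65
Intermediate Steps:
o(C) = -2/3 + C/3
E(X, j) = 4/3 (E(X, j) = -2/3 + (1/3)*6 = -2/3 + 2 = 4/3)
f(u, S) = 4/3
k = 3 (k = -5 - 2*(-4) = -5 + 8 = 3)
(k + f(4 + 0*1, -2))*15 = (3 + 4/3)*15 = (13/3)*15 = 65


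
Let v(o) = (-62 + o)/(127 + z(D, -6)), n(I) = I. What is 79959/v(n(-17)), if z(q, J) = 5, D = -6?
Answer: -10554588/79 ≈ -1.3360e+5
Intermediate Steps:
v(o) = -31/66 + o/132 (v(o) = (-62 + o)/(127 + 5) = (-62 + o)/132 = (-62 + o)*(1/132) = -31/66 + o/132)
79959/v(n(-17)) = 79959/(-31/66 + (1/132)*(-17)) = 79959/(-31/66 - 17/132) = 79959/(-79/132) = 79959*(-132/79) = -10554588/79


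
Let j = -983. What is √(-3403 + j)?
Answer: I*√4386 ≈ 66.227*I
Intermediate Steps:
√(-3403 + j) = √(-3403 - 983) = √(-4386) = I*√4386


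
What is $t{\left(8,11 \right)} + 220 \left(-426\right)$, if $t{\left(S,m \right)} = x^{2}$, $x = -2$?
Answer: $-93716$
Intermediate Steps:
$t{\left(S,m \right)} = 4$ ($t{\left(S,m \right)} = \left(-2\right)^{2} = 4$)
$t{\left(8,11 \right)} + 220 \left(-426\right) = 4 + 220 \left(-426\right) = 4 - 93720 = -93716$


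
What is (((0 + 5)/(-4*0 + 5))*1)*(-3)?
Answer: -3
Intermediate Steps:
(((0 + 5)/(-4*0 + 5))*1)*(-3) = ((5/(0 + 5))*1)*(-3) = ((5/5)*1)*(-3) = ((5*(⅕))*1)*(-3) = (1*1)*(-3) = 1*(-3) = -3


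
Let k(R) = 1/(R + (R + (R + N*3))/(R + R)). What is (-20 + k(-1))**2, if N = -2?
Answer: 3481/9 ≈ 386.78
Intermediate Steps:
k(R) = 1/(R + (-6 + 2*R)/(2*R)) (k(R) = 1/(R + (R + (R - 2*3))/(R + R)) = 1/(R + (R + (R - 6))/((2*R))) = 1/(R + (R + (-6 + R))*(1/(2*R))) = 1/(R + (-6 + 2*R)*(1/(2*R))) = 1/(R + (-6 + 2*R)/(2*R)))
(-20 + k(-1))**2 = (-20 - 1/(-3 - 1 + (-1)**2))**2 = (-20 - 1/(-3 - 1 + 1))**2 = (-20 - 1/(-3))**2 = (-20 - 1*(-1/3))**2 = (-20 + 1/3)**2 = (-59/3)**2 = 3481/9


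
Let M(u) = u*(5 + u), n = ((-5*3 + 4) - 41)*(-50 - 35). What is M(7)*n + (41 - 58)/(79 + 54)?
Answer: 49380223/133 ≈ 3.7128e+5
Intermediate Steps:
n = 4420 (n = ((-15 + 4) - 41)*(-85) = (-11 - 41)*(-85) = -52*(-85) = 4420)
M(7)*n + (41 - 58)/(79 + 54) = (7*(5 + 7))*4420 + (41 - 58)/(79 + 54) = (7*12)*4420 - 17/133 = 84*4420 - 17*1/133 = 371280 - 17/133 = 49380223/133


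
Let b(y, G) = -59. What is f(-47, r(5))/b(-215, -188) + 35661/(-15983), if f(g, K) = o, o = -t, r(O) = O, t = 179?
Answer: 756958/942997 ≈ 0.80272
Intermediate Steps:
o = -179 (o = -1*179 = -179)
f(g, K) = -179
f(-47, r(5))/b(-215, -188) + 35661/(-15983) = -179/(-59) + 35661/(-15983) = -179*(-1/59) + 35661*(-1/15983) = 179/59 - 35661/15983 = 756958/942997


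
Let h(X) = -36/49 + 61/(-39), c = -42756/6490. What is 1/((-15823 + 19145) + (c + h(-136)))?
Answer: 6201195/20545261147 ≈ 0.00030183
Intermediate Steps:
c = -21378/3245 (c = -42756*1/6490 = -21378/3245 ≈ -6.5880)
h(X) = -4393/1911 (h(X) = -36*1/49 + 61*(-1/39) = -36/49 - 61/39 = -4393/1911)
1/((-15823 + 19145) + (c + h(-136))) = 1/((-15823 + 19145) + (-21378/3245 - 4393/1911)) = 1/(3322 - 55108643/6201195) = 1/(20545261147/6201195) = 6201195/20545261147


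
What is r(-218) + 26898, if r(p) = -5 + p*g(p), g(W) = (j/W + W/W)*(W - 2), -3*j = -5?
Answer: 223459/3 ≈ 74486.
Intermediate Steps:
j = 5/3 (j = -⅓*(-5) = 5/3 ≈ 1.6667)
g(W) = (1 + 5/(3*W))*(-2 + W) (g(W) = (5/(3*W) + W/W)*(W - 2) = (5/(3*W) + 1)*(-2 + W) = (1 + 5/(3*W))*(-2 + W))
r(p) = -5 + p*(-⅓ + p - 10/(3*p))
r(-218) + 26898 = (-25/3 + (-218)² - ⅓*(-218)) + 26898 = (-25/3 + 47524 + 218/3) + 26898 = 142765/3 + 26898 = 223459/3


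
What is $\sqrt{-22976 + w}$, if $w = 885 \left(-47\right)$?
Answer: $i \sqrt{64571} \approx 254.11 i$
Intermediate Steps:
$w = -41595$
$\sqrt{-22976 + w} = \sqrt{-22976 - 41595} = \sqrt{-64571} = i \sqrt{64571}$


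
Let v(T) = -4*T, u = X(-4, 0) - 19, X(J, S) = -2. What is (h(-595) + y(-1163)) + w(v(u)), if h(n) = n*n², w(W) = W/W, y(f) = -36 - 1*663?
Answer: -210645573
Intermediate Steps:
y(f) = -699 (y(f) = -36 - 663 = -699)
u = -21 (u = -2 - 19 = -21)
w(W) = 1
h(n) = n³
(h(-595) + y(-1163)) + w(v(u)) = ((-595)³ - 699) + 1 = (-210644875 - 699) + 1 = -210645574 + 1 = -210645573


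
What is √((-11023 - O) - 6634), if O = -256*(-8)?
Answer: I*√19705 ≈ 140.37*I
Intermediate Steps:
O = 2048
√((-11023 - O) - 6634) = √((-11023 - 1*2048) - 6634) = √((-11023 - 2048) - 6634) = √(-13071 - 6634) = √(-19705) = I*√19705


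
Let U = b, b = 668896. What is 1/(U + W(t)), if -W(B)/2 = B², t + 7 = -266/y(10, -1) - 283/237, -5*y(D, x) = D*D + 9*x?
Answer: 9492561/6348753269344 ≈ 1.4952e-6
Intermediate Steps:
y(D, x) = -9*x/5 - D²/5 (y(D, x) = -(D*D + 9*x)/5 = -(D² + 9*x)/5 = -9*x/5 - D²/5)
t = 19784/3081 (t = -7 + (-266/(-9/5*(-1) - ⅕*10²) - 283/237) = -7 + (-266/(9/5 - ⅕*100) - 283*1/237) = -7 + (-266/(9/5 - 20) - 283/237) = -7 + (-266/(-91/5) - 283/237) = -7 + (-266*(-5/91) - 283/237) = -7 + (190/13 - 283/237) = -7 + 41351/3081 = 19784/3081 ≈ 6.4213)
W(B) = -2*B²
U = 668896
1/(U + W(t)) = 1/(668896 - 2*(19784/3081)²) = 1/(668896 - 2*391406656/9492561) = 1/(668896 - 782813312/9492561) = 1/(6348753269344/9492561) = 9492561/6348753269344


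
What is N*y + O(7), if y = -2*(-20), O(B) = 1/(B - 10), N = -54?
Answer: -6481/3 ≈ -2160.3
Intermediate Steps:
O(B) = 1/(-10 + B)
y = 40
N*y + O(7) = -54*40 + 1/(-10 + 7) = -2160 + 1/(-3) = -2160 - ⅓ = -6481/3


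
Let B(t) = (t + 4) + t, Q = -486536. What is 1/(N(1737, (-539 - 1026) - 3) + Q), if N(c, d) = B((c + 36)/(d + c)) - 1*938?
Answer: -169/82378884 ≈ -2.0515e-6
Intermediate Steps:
B(t) = 4 + 2*t (B(t) = (4 + t) + t = 4 + 2*t)
N(c, d) = -934 + 2*(36 + c)/(c + d) (N(c, d) = (4 + 2*((c + 36)/(d + c))) - 1*938 = (4 + 2*((36 + c)/(c + d))) - 938 = (4 + 2*(36 + c)/(c + d)) - 938 = -934 + 2*(36 + c)/(c + d))
1/(N(1737, (-539 - 1026) - 3) + Q) = 1/(2*(36 - 467*((-539 - 1026) - 3) - 466*1737)/(1737 + ((-539 - 1026) - 3)) - 486536) = 1/(2*(36 - 467*(-1565 - 3) - 809442)/(1737 + (-1565 - 3)) - 486536) = 1/(2*(36 - 467*(-1568) - 809442)/(1737 - 1568) - 486536) = 1/(2*(36 + 732256 - 809442)/169 - 486536) = 1/(2*(1/169)*(-77150) - 486536) = 1/(-154300/169 - 486536) = 1/(-82378884/169) = -169/82378884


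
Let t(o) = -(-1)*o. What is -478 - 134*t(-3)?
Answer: -76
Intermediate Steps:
t(o) = o
-478 - 134*t(-3) = -478 - 134*(-3) = -478 + 402 = -76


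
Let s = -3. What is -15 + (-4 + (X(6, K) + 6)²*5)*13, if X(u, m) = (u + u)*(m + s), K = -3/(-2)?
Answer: 9293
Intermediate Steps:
K = 3/2 (K = -3*(-½) = 3/2 ≈ 1.5000)
X(u, m) = 2*u*(-3 + m) (X(u, m) = (u + u)*(m - 3) = (2*u)*(-3 + m) = 2*u*(-3 + m))
-15 + (-4 + (X(6, K) + 6)²*5)*13 = -15 + (-4 + (2*6*(-3 + 3/2) + 6)²*5)*13 = -15 + (-4 + (2*6*(-3/2) + 6)²*5)*13 = -15 + (-4 + (-18 + 6)²*5)*13 = -15 + (-4 + (-12)²*5)*13 = -15 + (-4 + 144*5)*13 = -15 + (-4 + 720)*13 = -15 + 716*13 = -15 + 9308 = 9293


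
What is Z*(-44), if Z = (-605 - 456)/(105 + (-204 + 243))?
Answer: 11671/36 ≈ 324.19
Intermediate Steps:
Z = -1061/144 (Z = -1061/(105 + 39) = -1061/144 ≈ -7.3681)
Z*(-44) = -1061/144*(-44) = 11671/36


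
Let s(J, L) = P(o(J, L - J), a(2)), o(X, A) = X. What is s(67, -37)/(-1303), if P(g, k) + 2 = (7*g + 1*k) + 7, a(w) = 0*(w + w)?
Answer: -474/1303 ≈ -0.36378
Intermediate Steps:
a(w) = 0 (a(w) = 0*(2*w) = 0)
P(g, k) = 5 + k + 7*g (P(g, k) = -2 + ((7*g + 1*k) + 7) = -2 + ((7*g + k) + 7) = -2 + ((k + 7*g) + 7) = -2 + (7 + k + 7*g) = 5 + k + 7*g)
s(J, L) = 5 + 7*J (s(J, L) = 5 + 0 + 7*J = 5 + 7*J)
s(67, -37)/(-1303) = (5 + 7*67)/(-1303) = (5 + 469)*(-1/1303) = 474*(-1/1303) = -474/1303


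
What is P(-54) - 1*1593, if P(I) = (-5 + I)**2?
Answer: 1888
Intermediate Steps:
P(-54) - 1*1593 = (-5 - 54)**2 - 1*1593 = (-59)**2 - 1593 = 3481 - 1593 = 1888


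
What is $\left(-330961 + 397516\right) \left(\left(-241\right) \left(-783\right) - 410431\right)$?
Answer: $-14757107040$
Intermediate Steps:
$\left(-330961 + 397516\right) \left(\left(-241\right) \left(-783\right) - 410431\right) = 66555 \left(188703 - 410431\right) = 66555 \left(-221728\right) = -14757107040$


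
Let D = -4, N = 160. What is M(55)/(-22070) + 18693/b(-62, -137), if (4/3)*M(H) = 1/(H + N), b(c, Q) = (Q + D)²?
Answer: 39421868773/41927261800 ≈ 0.94024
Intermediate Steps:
b(c, Q) = (-4 + Q)² (b(c, Q) = (Q - 4)² = (-4 + Q)²)
M(H) = 3/(4*(160 + H)) (M(H) = 3/(4*(H + 160)) = 3/(4*(160 + H)))
M(55)/(-22070) + 18693/b(-62, -137) = (3/(4*(160 + 55)))/(-22070) + 18693/((-4 - 137)²) = ((¾)/215)*(-1/22070) + 18693/((-141)²) = ((¾)*(1/215))*(-1/22070) + 18693/19881 = (3/860)*(-1/22070) + 18693*(1/19881) = -3/18980200 + 2077/2209 = 39421868773/41927261800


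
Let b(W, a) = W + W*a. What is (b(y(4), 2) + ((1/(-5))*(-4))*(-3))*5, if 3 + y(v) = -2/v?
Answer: -129/2 ≈ -64.500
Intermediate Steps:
y(v) = -3 - 2/v
(b(y(4), 2) + ((1/(-5))*(-4))*(-3))*5 = ((-3 - 2/4)*(1 + 2) + ((1/(-5))*(-4))*(-3))*5 = ((-3 - 2*1/4)*3 + ((1*(-1/5))*(-4))*(-3))*5 = ((-3 - 1/2)*3 - 1/5*(-4)*(-3))*5 = (-7/2*3 + (4/5)*(-3))*5 = (-21/2 - 12/5)*5 = -129/10*5 = -129/2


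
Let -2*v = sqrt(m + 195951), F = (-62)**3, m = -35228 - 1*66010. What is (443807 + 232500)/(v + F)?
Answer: -644731578784/227200847623 + 1352614*sqrt(94713)/227200847623 ≈ -2.8359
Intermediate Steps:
m = -101238 (m = -35228 - 66010 = -101238)
F = -238328
v = -sqrt(94713)/2 (v = -sqrt(-101238 + 195951)/2 = -sqrt(94713)/2 ≈ -153.88)
(443807 + 232500)/(v + F) = (443807 + 232500)/(-sqrt(94713)/2 - 238328) = 676307/(-238328 - sqrt(94713)/2)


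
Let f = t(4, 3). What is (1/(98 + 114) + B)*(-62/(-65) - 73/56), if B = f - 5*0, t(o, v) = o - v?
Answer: -271149/771680 ≈ -0.35138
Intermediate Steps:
f = 1 (f = 4 - 1*3 = 4 - 3 = 1)
B = 1 (B = 1 - 5*0 = 1 + 0 = 1)
(1/(98 + 114) + B)*(-62/(-65) - 73/56) = (1/(98 + 114) + 1)*(-62/(-65) - 73/56) = (1/212 + 1)*(-62*(-1/65) - 73*1/56) = (1/212 + 1)*(62/65 - 73/56) = (213/212)*(-1273/3640) = -271149/771680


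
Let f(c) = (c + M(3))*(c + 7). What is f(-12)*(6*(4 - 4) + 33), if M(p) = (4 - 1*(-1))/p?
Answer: 1705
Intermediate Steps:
M(p) = 5/p (M(p) = (4 + 1)/p = 5/p)
f(c) = (7 + c)*(5/3 + c) (f(c) = (c + 5/3)*(c + 7) = (c + 5*(⅓))*(7 + c) = (c + 5/3)*(7 + c) = (5/3 + c)*(7 + c) = (7 + c)*(5/3 + c))
f(-12)*(6*(4 - 4) + 33) = (35/3 + (-12)² + (26/3)*(-12))*(6*(4 - 4) + 33) = (35/3 + 144 - 104)*(6*0 + 33) = 155*(0 + 33)/3 = (155/3)*33 = 1705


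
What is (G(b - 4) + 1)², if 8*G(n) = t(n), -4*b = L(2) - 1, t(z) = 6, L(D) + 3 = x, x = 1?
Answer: 49/16 ≈ 3.0625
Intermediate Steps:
L(D) = -2 (L(D) = -3 + 1 = -2)
b = ¾ (b = -(-2 - 1)/4 = -¼*(-3) = ¾ ≈ 0.75000)
G(n) = ¾ (G(n) = (⅛)*6 = ¾)
(G(b - 4) + 1)² = (¾ + 1)² = (7/4)² = 49/16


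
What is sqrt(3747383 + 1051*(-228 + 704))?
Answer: sqrt(4247659) ≈ 2061.0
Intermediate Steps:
sqrt(3747383 + 1051*(-228 + 704)) = sqrt(3747383 + 1051*476) = sqrt(3747383 + 500276) = sqrt(4247659)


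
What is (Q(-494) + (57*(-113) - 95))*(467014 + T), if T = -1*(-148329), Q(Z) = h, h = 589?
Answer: -3659444821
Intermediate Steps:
Q(Z) = 589
T = 148329
(Q(-494) + (57*(-113) - 95))*(467014 + T) = (589 + (57*(-113) - 95))*(467014 + 148329) = (589 + (-6441 - 95))*615343 = (589 - 6536)*615343 = -5947*615343 = -3659444821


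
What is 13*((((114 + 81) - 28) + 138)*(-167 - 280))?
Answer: -1772355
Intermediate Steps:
13*((((114 + 81) - 28) + 138)*(-167 - 280)) = 13*(((195 - 28) + 138)*(-447)) = 13*((167 + 138)*(-447)) = 13*(305*(-447)) = 13*(-136335) = -1772355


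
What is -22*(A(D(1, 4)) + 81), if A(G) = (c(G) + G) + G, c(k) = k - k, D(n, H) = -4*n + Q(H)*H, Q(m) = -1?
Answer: -1430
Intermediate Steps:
D(n, H) = -H - 4*n (D(n, H) = -4*n - H = -H - 4*n)
c(k) = 0
A(G) = 2*G (A(G) = (0 + G) + G = G + G = 2*G)
-22*(A(D(1, 4)) + 81) = -22*(2*(-1*4 - 4*1) + 81) = -22*(2*(-4 - 4) + 81) = -22*(2*(-8) + 81) = -22*(-16 + 81) = -22*65 = -1430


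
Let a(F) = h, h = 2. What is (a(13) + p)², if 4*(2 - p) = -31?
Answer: 2209/16 ≈ 138.06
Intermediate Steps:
p = 39/4 (p = 2 - ¼*(-31) = 2 + 31/4 = 39/4 ≈ 9.7500)
a(F) = 2
(a(13) + p)² = (2 + 39/4)² = (47/4)² = 2209/16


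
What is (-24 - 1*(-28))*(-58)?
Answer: -232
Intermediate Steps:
(-24 - 1*(-28))*(-58) = (-24 + 28)*(-58) = 4*(-58) = -232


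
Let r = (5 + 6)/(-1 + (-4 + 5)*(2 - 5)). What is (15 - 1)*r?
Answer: -77/2 ≈ -38.500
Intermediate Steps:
r = -11/4 (r = 11/(-1 + 1*(-3)) = 11/(-1 - 3) = 11/(-4) = 11*(-¼) = -11/4 ≈ -2.7500)
(15 - 1)*r = (15 - 1)*(-11/4) = 14*(-11/4) = -77/2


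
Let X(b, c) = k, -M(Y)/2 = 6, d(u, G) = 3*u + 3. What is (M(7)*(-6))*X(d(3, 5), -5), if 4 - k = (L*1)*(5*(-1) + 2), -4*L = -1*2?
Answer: 396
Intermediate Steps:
L = ½ (L = -(-1)*2/4 = -¼*(-2) = ½ ≈ 0.50000)
d(u, G) = 3 + 3*u
k = 11/2 (k = 4 - (½)*1*(5*(-1) + 2) = 4 - (-5 + 2)/2 = 4 - (-3)/2 = 4 - 1*(-3/2) = 4 + 3/2 = 11/2 ≈ 5.5000)
M(Y) = -12 (M(Y) = -2*6 = -12)
X(b, c) = 11/2
(M(7)*(-6))*X(d(3, 5), -5) = -12*(-6)*(11/2) = 72*(11/2) = 396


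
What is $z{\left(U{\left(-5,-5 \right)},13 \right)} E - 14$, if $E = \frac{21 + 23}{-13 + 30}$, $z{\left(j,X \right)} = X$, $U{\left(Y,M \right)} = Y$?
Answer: $\frac{334}{17} \approx 19.647$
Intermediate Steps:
$E = \frac{44}{17} \approx 2.5882$
$z{\left(U{\left(-5,-5 \right)},13 \right)} E - 14 = 13 \cdot \frac{44}{17} - 14 = \frac{572}{17} - 14 = \frac{334}{17}$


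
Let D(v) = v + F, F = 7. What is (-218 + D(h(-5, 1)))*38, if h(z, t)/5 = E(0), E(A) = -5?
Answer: -8968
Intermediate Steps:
h(z, t) = -25 (h(z, t) = 5*(-5) = -25)
D(v) = 7 + v (D(v) = v + 7 = 7 + v)
(-218 + D(h(-5, 1)))*38 = (-218 + (7 - 25))*38 = (-218 - 18)*38 = -236*38 = -8968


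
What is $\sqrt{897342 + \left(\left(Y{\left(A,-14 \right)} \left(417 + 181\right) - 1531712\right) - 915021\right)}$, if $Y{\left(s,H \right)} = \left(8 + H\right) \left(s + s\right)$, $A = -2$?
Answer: $i \sqrt{1535039} \approx 1239.0 i$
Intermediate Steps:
$Y{\left(s,H \right)} = 2 s \left(8 + H\right)$ ($Y{\left(s,H \right)} = \left(8 + H\right) 2 s = 2 s \left(8 + H\right)$)
$\sqrt{897342 + \left(\left(Y{\left(A,-14 \right)} \left(417 + 181\right) - 1531712\right) - 915021\right)} = \sqrt{897342 - \left(2446733 - 2 \left(-2\right) \left(8 - 14\right) \left(417 + 181\right)\right)} = \sqrt{897342 - \left(2446733 - 2 \left(-2\right) \left(-6\right) 598\right)} = \sqrt{897342 + \left(\left(24 \cdot 598 - 1531712\right) - 915021\right)} = \sqrt{897342 + \left(\left(14352 - 1531712\right) - 915021\right)} = \sqrt{897342 - 2432381} = \sqrt{-1535039} = i \sqrt{1535039}$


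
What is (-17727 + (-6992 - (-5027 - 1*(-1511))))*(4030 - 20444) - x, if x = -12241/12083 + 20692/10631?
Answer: 44705466892894301/128454373 ≈ 3.4803e+8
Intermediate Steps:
x = 119887365/128454373 (x = -12241*1/12083 + 20692*(1/10631) = -12241/12083 + 20692/10631 = 119887365/128454373 ≈ 0.93331)
(-17727 + (-6992 - (-5027 - 1*(-1511))))*(4030 - 20444) - x = (-17727 + (-6992 - (-5027 - 1*(-1511))))*(4030 - 20444) - 1*119887365/128454373 = (-17727 + (-6992 - (-5027 + 1511)))*(-16414) - 119887365/128454373 = (-17727 + (-6992 - 1*(-3516)))*(-16414) - 119887365/128454373 = (-17727 + (-6992 + 3516))*(-16414) - 119887365/128454373 = (-17727 - 3476)*(-16414) - 119887365/128454373 = -21203*(-16414) - 119887365/128454373 = 348026042 - 119887365/128454373 = 44705466892894301/128454373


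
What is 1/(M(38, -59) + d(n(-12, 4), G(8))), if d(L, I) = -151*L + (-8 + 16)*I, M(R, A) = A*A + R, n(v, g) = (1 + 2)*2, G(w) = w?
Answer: 1/2677 ≈ 0.00037355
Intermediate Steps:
n(v, g) = 6 (n(v, g) = 3*2 = 6)
M(R, A) = R + A² (M(R, A) = A² + R = R + A²)
d(L, I) = -151*L + 8*I
1/(M(38, -59) + d(n(-12, 4), G(8))) = 1/((38 + (-59)²) + (-151*6 + 8*8)) = 1/((38 + 3481) + (-906 + 64)) = 1/(3519 - 842) = 1/2677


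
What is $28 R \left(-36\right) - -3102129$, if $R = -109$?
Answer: $3212001$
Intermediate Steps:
$28 R \left(-36\right) - -3102129 = 28 \left(-109\right) \left(-36\right) - -3102129 = \left(-3052\right) \left(-36\right) + 3102129 = 109872 + 3102129 = 3212001$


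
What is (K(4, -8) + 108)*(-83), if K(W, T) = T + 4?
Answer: -8632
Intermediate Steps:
K(W, T) = 4 + T
(K(4, -8) + 108)*(-83) = ((4 - 8) + 108)*(-83) = (-4 + 108)*(-83) = 104*(-83) = -8632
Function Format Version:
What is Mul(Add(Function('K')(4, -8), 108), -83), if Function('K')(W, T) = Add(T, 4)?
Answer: -8632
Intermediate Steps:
Function('K')(W, T) = Add(4, T)
Mul(Add(Function('K')(4, -8), 108), -83) = Mul(Add(Add(4, -8), 108), -83) = Mul(Add(-4, 108), -83) = Mul(104, -83) = -8632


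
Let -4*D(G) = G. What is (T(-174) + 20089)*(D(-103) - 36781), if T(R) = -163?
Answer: -1464770223/2 ≈ -7.3239e+8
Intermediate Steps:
D(G) = -G/4
(T(-174) + 20089)*(D(-103) - 36781) = (-163 + 20089)*(-1/4*(-103) - 36781) = 19926*(103/4 - 36781) = 19926*(-147021/4) = -1464770223/2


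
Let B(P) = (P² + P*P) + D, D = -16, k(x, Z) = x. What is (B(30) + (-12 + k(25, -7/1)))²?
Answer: 3229209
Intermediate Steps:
B(P) = -16 + 2*P² (B(P) = (P² + P*P) - 16 = (P² + P²) - 16 = 2*P² - 16 = -16 + 2*P²)
(B(30) + (-12 + k(25, -7/1)))² = ((-16 + 2*30²) + (-12 + 25))² = ((-16 + 2*900) + 13)² = ((-16 + 1800) + 13)² = (1784 + 13)² = 1797² = 3229209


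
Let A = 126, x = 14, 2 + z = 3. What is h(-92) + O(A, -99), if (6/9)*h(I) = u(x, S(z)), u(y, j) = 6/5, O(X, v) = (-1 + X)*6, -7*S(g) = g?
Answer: 3759/5 ≈ 751.80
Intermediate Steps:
z = 1 (z = -2 + 3 = 1)
S(g) = -g/7
O(X, v) = -6 + 6*X
u(y, j) = 6/5 (u(y, j) = 6*(⅕) = 6/5)
h(I) = 9/5 (h(I) = (3/2)*(6/5) = 9/5)
h(-92) + O(A, -99) = 9/5 + (-6 + 6*126) = 9/5 + (-6 + 756) = 9/5 + 750 = 3759/5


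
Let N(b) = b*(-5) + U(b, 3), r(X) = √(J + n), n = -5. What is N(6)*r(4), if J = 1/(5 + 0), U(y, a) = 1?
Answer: -58*I*√30/5 ≈ -63.536*I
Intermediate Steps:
J = ⅕ (J = 1/5 = ⅕ ≈ 0.20000)
r(X) = 2*I*√30/5 (r(X) = √(⅕ - 5) = √(-24/5) = 2*I*√30/5)
N(b) = 1 - 5*b (N(b) = b*(-5) + 1 = -5*b + 1 = 1 - 5*b)
N(6)*r(4) = (1 - 5*6)*(2*I*√30/5) = (1 - 30)*(2*I*√30/5) = -58*I*√30/5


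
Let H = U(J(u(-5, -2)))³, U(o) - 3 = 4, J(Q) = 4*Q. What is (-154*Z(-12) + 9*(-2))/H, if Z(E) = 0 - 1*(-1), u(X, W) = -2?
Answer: -172/343 ≈ -0.50146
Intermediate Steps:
U(o) = 7 (U(o) = 3 + 4 = 7)
Z(E) = 1 (Z(E) = 0 + 1 = 1)
H = 343 (H = 7³ = 343)
(-154*Z(-12) + 9*(-2))/H = (-154*1 + 9*(-2))/343 = (-154 - 18)*(1/343) = -172*1/343 = -172/343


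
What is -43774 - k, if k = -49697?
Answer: 5923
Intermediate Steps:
-43774 - k = -43774 - 1*(-49697) = -43774 + 49697 = 5923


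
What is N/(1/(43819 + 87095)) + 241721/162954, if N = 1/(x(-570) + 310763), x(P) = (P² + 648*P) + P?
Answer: 85566206449/43302255282 ≈ 1.9760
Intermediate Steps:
x(P) = P² + 649*P
N = 1/265733 (N = 1/(-570*(649 - 570) + 310763) = 1/(-570*79 + 310763) = 1/(-45030 + 310763) = 1/265733 ≈ 3.7632e-6)
N/(1/(43819 + 87095)) + 241721/162954 = 1/(265733*(1/(43819 + 87095))) + 241721/162954 = 1/(265733*(1/130914)) + 241721*(1/162954) = 1/(265733*(1/130914)) + 241721/162954 = (1/265733)*130914 + 241721/162954 = 130914/265733 + 241721/162954 = 85566206449/43302255282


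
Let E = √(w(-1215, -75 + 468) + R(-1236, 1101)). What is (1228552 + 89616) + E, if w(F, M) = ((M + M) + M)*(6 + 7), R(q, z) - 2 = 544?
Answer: 1318168 + √15873 ≈ 1.3183e+6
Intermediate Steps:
R(q, z) = 546 (R(q, z) = 2 + 544 = 546)
w(F, M) = 39*M (w(F, M) = (2*M + M)*13 = (3*M)*13 = 39*M)
E = √15873 (E = √(39*(-75 + 468) + 546) = √(39*393 + 546) = √(15327 + 546) = √15873 ≈ 125.99)
(1228552 + 89616) + E = (1228552 + 89616) + √15873 = 1318168 + √15873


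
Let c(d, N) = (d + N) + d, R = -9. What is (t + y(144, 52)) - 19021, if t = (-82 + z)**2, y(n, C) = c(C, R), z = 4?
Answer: -12842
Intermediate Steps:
c(d, N) = N + 2*d (c(d, N) = (N + d) + d = N + 2*d)
y(n, C) = -9 + 2*C
t = 6084 (t = (-82 + 4)**2 = (-78)**2 = 6084)
(t + y(144, 52)) - 19021 = (6084 + (-9 + 2*52)) - 19021 = (6084 + (-9 + 104)) - 19021 = (6084 + 95) - 19021 = 6179 - 19021 = -12842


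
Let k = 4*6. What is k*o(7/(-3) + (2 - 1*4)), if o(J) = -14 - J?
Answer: -232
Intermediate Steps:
k = 24
k*o(7/(-3) + (2 - 1*4)) = 24*(-14 - (7/(-3) + (2 - 1*4))) = 24*(-14 - (7*(-1/3) + (2 - 4))) = 24*(-14 - (-7/3 - 2)) = 24*(-14 - 1*(-13/3)) = 24*(-14 + 13/3) = 24*(-29/3) = -232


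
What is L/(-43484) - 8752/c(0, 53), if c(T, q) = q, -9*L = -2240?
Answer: -122330944/740781 ≈ -165.14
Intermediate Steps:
L = 2240/9 (L = -⅑*(-2240) = 2240/9 ≈ 248.89)
L/(-43484) - 8752/c(0, 53) = (2240/9)/(-43484) - 8752/53 = (2240/9)*(-1/43484) - 8752*1/53 = -80/13977 - 8752/53 = -122330944/740781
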